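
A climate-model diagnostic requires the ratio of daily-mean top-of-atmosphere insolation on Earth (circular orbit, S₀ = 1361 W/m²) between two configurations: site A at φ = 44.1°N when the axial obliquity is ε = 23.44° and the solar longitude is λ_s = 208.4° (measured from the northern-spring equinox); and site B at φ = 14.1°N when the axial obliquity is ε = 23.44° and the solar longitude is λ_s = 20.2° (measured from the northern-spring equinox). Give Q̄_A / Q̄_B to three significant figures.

— Configuration A (φ=+44.1°):
Solar declination: sin δ = sin ε · sin λ_s = sin 23.44° × sin 208.4° = -0.18920, so δ = -10.906°.
cos H₀ = −tan(+44.1°) tan(-10.906°) = 0.1867, H₀ = 1.3830 rad.
Bracket: H₀ sin φ sin δ + cos φ cos δ sin H₀ = 1.3830×0.69591×-0.18920 + 0.71813×0.98194×0.98241 = -0.182094 + 0.692757 = 0.510663.
Q̄ = (S₀/π) × [bracket] = (1361/π) × 0.510663 = 221.23 W/m².
— Configuration B (φ=+14.1°):
Solar declination: sin δ = sin ε · sin λ_s = sin 23.44° × sin 20.2° = 0.13736, so δ = +7.895°.
cos H₀ = −tan(+14.1°) tan(+7.895°) = -0.0348, H₀ = 1.6056 rad.
Bracket: H₀ sin φ sin δ + cos φ cos δ sin H₀ = 1.6056×0.24362×0.13736 + 0.96987×0.99052×0.99939 = 0.053729 + 0.960090 = 1.013819.
Q̄ = (S₀/π) × [bracket] = (1361/π) × 1.013819 = 439.21 W/m².
Ratio Q̄_A / Q̄_B = 221.23 / 439.21 = 0.5037.

Q̄_A / Q̄_B ≈ 0.504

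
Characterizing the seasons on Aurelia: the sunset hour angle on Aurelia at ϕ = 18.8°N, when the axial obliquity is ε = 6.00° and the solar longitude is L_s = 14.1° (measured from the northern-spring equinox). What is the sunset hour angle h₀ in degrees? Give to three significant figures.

h₀ = 90.5°

Solar declination: sin δ = sin ε · sin L_s = sin 6.00° × sin 14.1° = 0.02546, so δ = +1.459°.
cos h₀ = −tan ϕ · tan δ = −tan(+18.8°) × tan(+1.459°) = -0.0087, so h₀ = 1.5795 rad = 90.50°.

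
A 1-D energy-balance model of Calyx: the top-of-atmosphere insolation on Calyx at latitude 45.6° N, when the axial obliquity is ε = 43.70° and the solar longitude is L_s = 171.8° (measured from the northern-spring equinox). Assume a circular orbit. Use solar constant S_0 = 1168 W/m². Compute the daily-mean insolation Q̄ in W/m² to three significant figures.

Solar declination: sin δ = sin ε · sin L_s = sin 43.70° × sin 171.8° = 0.09854, so δ = +5.655°.
cos h₀ = −tan(+45.6°) tan(+5.655°) = -0.1011, h₀ = 1.6721 rad.
Bracket: h₀ sin ϕ sin δ + cos ϕ cos δ sin h₀ = 1.6721×0.71447×0.09854 + 0.69966×0.99513×0.99487 = 0.117722 + 0.692681 = 0.810403.
Q̄ = (S_0/π) × [bracket] = (1168/π) × 0.810403 = 301.3 W/m².

Q̄ ≈ 301 W/m²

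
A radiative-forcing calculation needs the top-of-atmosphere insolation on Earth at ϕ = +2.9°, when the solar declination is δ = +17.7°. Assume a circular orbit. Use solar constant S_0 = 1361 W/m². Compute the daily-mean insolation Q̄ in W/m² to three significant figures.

cos h₀ = −tan(+2.9°) tan(+17.700°) = -0.0162, h₀ = 1.5870 rad.
Bracket: h₀ sin ϕ sin δ + cos ϕ cos δ sin h₀ = 1.5870×0.05059×0.30403 + 0.99872×0.95266×0.99987 = 0.024409 + 0.951317 = 0.975726.
Q̄ = (S_0/π) × [bracket] = (1361/π) × 0.975726 = 422.7 W/m².

Q̄ ≈ 423 W/m²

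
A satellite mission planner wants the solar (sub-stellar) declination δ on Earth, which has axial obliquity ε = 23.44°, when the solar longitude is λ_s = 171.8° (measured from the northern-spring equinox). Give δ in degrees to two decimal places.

δ = +3.25°

sin δ = sin ε · sin λ_s = sin 23.44° × sin 171.8° = 0.056736.
δ = arcsin(0.056736) = +3.25°.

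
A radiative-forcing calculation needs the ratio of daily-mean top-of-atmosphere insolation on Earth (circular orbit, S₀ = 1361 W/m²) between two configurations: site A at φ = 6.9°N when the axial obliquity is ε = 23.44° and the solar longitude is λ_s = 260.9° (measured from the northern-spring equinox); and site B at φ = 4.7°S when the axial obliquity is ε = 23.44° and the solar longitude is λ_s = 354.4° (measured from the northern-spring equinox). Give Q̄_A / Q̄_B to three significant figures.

— Configuration A (φ=+6.9°):
Solar declination: sin δ = sin ε · sin λ_s = sin 23.44° × sin 260.9° = -0.39278, so δ = -23.128°.
cos H₀ = −tan(+6.9°) tan(-23.128°) = 0.0517, H₀ = 1.5191 rad.
Bracket: H₀ sin φ sin δ + cos φ cos δ sin H₀ = 1.5191×0.12014×-0.39278 + 0.99276×0.91963×0.99866 = -0.071684 + 0.911748 = 0.840064.
Q̄ = (S₀/π) × [bracket] = (1361/π) × 0.840064 = 363.93 W/m².
— Configuration B (φ=-4.7°):
Solar declination: sin δ = sin ε · sin λ_s = sin 23.44° × sin 354.4° = -0.03882, so δ = -2.225°.
cos H₀ = −tan(-4.7°) tan(-2.225°) = -0.0032, H₀ = 1.5740 rad.
Bracket: H₀ sin φ sin δ + cos φ cos δ sin H₀ = 1.5740×-0.08194×-0.03882 + 0.99664×0.99925×0.99999 = 0.005007 + 0.995883 = 1.000890.
Q̄ = (S₀/π) × [bracket] = (1361/π) × 1.000890 = 433.61 W/m².
Ratio Q̄_A / Q̄_B = 363.93 / 433.61 = 0.8393.

Q̄_A / Q̄_B ≈ 0.839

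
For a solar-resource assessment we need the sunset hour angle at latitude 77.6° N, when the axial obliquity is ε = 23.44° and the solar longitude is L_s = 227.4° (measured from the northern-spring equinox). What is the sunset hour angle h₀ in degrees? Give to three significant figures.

Solar declination: sin δ = sin ε · sin L_s = sin 23.44° × sin 227.4° = -0.29281, so δ = -17.026°.
cos h₀ = −tan ϕ · tan δ = 1.3928 ≥ 1, so the Sun never rises (polar night) and h₀ = 0.

h₀ = 0.00°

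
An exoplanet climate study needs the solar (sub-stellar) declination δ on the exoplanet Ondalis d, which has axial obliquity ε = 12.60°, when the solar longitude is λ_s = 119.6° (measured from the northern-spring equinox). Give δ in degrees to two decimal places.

sin δ = sin ε · sin λ_s = sin 12.60° × sin 119.6° = 0.189674.
δ = arcsin(0.189674) = +10.93°.

δ = +10.93°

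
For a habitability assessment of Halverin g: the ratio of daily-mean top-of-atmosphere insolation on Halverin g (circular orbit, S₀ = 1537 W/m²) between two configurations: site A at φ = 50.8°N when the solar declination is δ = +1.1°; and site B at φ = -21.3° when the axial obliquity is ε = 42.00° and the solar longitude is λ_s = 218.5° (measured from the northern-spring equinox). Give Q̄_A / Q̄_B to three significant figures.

Q̄_A / Q̄_B ≈ 0.597

— Configuration A (φ=+50.8°):
cos H₀ = −tan(+50.8°) tan(+1.100°) = -0.0235, H₀ = 1.5943 rad.
Bracket: H₀ sin φ sin δ + cos φ cos δ sin H₀ = 1.5943×0.77494×0.01920 + 0.63203×0.99982×0.99972 = 0.023721 + 0.631739 = 0.655460.
Q̄ = (S₀/π) × [bracket] = (1537/π) × 0.655460 = 320.68 W/m².
— Configuration B (φ=-21.3°):
Solar declination: sin δ = sin ε · sin λ_s = sin 42.00° × sin 218.5° = -0.41654, so δ = -24.617°.
cos H₀ = −tan(-21.3°) tan(-24.617°) = -0.1786, H₀ = 1.7504 rad.
Bracket: H₀ sin φ sin δ + cos φ cos δ sin H₀ = 1.7504×-0.36325×-0.41654 + 0.93169×0.90912×0.98391 = 0.264850 + 0.833389 = 1.098239.
Q̄ = (S₀/π) × [bracket] = (1537/π) × 1.098239 = 537.30 W/m².
Ratio Q̄_A / Q̄_B = 320.68 / 537.30 = 0.5968.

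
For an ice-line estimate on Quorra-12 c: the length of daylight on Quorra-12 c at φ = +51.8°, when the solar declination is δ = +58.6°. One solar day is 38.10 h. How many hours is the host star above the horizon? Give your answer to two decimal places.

38.10 h

Sunrise equation: cos H₀ = −tan φ · tan δ = -2.0819 ≤ −1, so the host star never sets (polar day) and H₀ = π.
Daylight = 2H₀/(2π) × 38.10 h = (3.1416/π) × 38.10 = 38.10 h.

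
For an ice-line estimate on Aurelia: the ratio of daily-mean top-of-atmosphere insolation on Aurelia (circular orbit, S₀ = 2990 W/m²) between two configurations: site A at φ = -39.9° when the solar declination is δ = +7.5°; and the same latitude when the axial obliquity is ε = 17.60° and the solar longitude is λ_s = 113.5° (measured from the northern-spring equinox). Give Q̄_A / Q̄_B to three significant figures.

— Configuration A (φ=-39.9°):
cos H₀ = −tan(-39.9°) tan(+7.500°) = 0.1101, H₀ = 1.4605 rad.
Bracket: H₀ sin φ sin δ + cos φ cos δ sin H₀ = 1.4605×-0.64145×0.13053 + 0.76717×0.99144×0.99392 = -0.122285 + 0.755979 = 0.633694.
Q̄ = (S₀/π) × [bracket] = (2990/π) × 0.633694 = 603.12 W/m².
— Configuration B (φ=-39.9°):
Solar declination: sin δ = sin ε · sin λ_s = sin 17.60° × sin 113.5° = 0.27729, so δ = +16.099°.
cos H₀ = −tan(-39.9°) tan(+16.099°) = 0.2413, H₀ = 1.3271 rad.
Bracket: H₀ sin φ sin δ + cos φ cos δ sin H₀ = 1.3271×-0.64145×0.27729 + 0.76717×0.96079×0.97045 = -0.236048 + 0.715308 = 0.479260.
Q̄ = (S₀/π) × [bracket] = (2990/π) × 0.479260 = 456.13 W/m².
Ratio Q̄_A / Q̄_B = 603.12 / 456.13 = 1.322.

Q̄_A / Q̄_B ≈ 1.32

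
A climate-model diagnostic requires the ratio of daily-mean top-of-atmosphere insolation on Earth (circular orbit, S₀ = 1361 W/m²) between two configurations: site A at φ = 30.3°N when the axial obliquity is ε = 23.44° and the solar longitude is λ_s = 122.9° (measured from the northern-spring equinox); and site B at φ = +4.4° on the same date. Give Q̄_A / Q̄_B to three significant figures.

— Configuration A (φ=+30.3°):
Solar declination: sin δ = sin ε · sin λ_s = sin 23.44° × sin 122.9° = 0.33399, so δ = +19.511°.
cos H₀ = −tan(+30.3°) tan(+19.511°) = -0.2071, H₀ = 1.7794 rad.
Bracket: H₀ sin φ sin δ + cos φ cos δ sin H₀ = 1.7794×0.50453×0.33399 + 0.86340×0.94258×0.97833 = 0.299843 + 0.796188 = 1.096031.
Q̄ = (S₀/π) × [bracket] = (1361/π) × 1.096031 = 474.82 W/m².
— Configuration B (φ=+4.4°):
cos H₀ = −tan(+4.4°) tan(+19.511°) = -0.0273, H₀ = 1.5981 rad.
Bracket: H₀ sin φ sin δ + cos φ cos δ sin H₀ = 1.5981×0.07672×0.33399 + 0.99705×0.94258×0.99963 = 0.040949 + 0.939452 = 0.980401.
Q̄ = (S₀/π) × [bracket] = (1361/π) × 0.980401 = 424.73 W/m².
Ratio Q̄_A / Q̄_B = 474.82 / 424.73 = 1.118.

Q̄_A / Q̄_B ≈ 1.12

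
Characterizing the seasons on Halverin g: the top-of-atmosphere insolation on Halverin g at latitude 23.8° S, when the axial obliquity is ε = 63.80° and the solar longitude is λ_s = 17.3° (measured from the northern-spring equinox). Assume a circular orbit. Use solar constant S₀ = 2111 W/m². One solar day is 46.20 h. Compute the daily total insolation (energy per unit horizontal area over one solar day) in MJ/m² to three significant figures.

80.4 MJ/m²

Solar declination: sin δ = sin ε · sin λ_s = sin 63.80° × sin 17.3° = 0.26682, so δ = +15.475°.
cos H₀ = −tan(-23.8°) tan(+15.475°) = 0.1221, H₀ = 1.4484 rad.
Bracket: H₀ sin φ sin δ + cos φ cos δ sin H₀ = 1.4484×-0.40355×0.26682 + 0.91496×0.96375×0.99252 = -0.155957 + 0.875197 = 0.719240.
Q̄ = (S₀/π) × [bracket] = (2111/π) × 0.719240 = 483.29 W/m².
Daily total = Q̄ × 46.20 h × 3600 s/h = 483.29 × 46.20 × 3600 / 10⁶ = 80.38 MJ/m².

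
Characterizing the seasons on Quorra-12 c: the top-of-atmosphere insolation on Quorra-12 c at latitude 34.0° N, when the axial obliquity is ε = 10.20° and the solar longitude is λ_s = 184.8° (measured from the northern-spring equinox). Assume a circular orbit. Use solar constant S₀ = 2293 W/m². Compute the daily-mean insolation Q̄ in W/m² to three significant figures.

Q̄ ≈ 596 W/m²

Solar declination: sin δ = sin ε · sin λ_s = sin 10.20° × sin 184.8° = -0.01482, so δ = -0.849°.
cos H₀ = −tan(+34.0°) tan(-0.849°) = 0.0100, H₀ = 1.5608 rad.
Bracket: H₀ sin φ sin δ + cos φ cos δ sin H₀ = 1.5608×0.55919×-0.01482 + 0.82904×0.99989×0.99995 = -0.012935 + 0.828907 = 0.815972.
Q̄ = (S₀/π) × [bracket] = (2293/π) × 0.815972 = 595.6 W/m².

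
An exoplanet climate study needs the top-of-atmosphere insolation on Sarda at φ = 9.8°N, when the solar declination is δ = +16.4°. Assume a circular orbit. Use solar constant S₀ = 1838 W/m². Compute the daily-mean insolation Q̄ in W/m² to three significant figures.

cos H₀ = −tan(+9.8°) tan(+16.400°) = -0.0508, H₀ = 1.6217 rad.
Bracket: H₀ sin φ sin δ + cos φ cos δ sin H₀ = 1.6217×0.17021×0.28234 + 0.98541×0.95931×0.99871 = 0.077934 + 0.944094 = 1.022028.
Q̄ = (S₀/π) × [bracket] = (1838/π) × 1.022028 = 597.9 W/m².

Q̄ ≈ 598 W/m²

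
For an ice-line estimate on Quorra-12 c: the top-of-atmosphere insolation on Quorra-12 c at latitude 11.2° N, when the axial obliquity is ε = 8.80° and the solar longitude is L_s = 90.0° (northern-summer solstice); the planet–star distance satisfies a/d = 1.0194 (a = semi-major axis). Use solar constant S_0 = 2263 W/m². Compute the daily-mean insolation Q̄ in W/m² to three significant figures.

Q̄ ≈ 761 W/m²

Solar declination: sin δ = sin ε · sin L_s = sin 8.80° × sin 90.0° = 0.15299, so δ = +8.800°.
cos h₀ = −tan(+11.2°) tan(+8.800°) = -0.0307, h₀ = 1.6015 rad.
Bracket: h₀ sin ϕ sin δ + cos ϕ cos δ sin h₀ = 1.6015×0.19423×0.15299 + 0.98096×0.98823×0.99953 = 0.047589 + 0.968958 = 1.016547.
Inverse-square distance factor (a/d)² = 1.0194² = 1.039176.
Q̄ = (S_0/π) × 1.039176 × [bracket] = (2263/π) × 1.039176 × 1.016547 = 760.9 W/m².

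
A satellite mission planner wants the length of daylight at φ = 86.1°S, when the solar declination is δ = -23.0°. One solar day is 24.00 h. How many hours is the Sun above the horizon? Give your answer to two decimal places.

Sunrise equation: cos H₀ = −tan φ · tan δ = -6.2264 ≤ −1, so the Sun never sets (polar day) and H₀ = π.
Daylight = 2H₀/(2π) × 24.00 h = (3.1416/π) × 24.00 = 24.00 h.

24.00 h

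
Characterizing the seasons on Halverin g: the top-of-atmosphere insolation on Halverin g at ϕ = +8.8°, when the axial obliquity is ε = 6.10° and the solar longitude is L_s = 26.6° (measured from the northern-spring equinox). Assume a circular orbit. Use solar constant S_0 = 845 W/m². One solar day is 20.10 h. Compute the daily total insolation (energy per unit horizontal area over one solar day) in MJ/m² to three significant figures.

19.4 MJ/m²

Solar declination: sin δ = sin ε · sin L_s = sin 6.10° × sin 26.6° = 0.04758, so δ = +2.727°.
cos h₀ = −tan(+8.8°) tan(+2.727°) = -0.0074, h₀ = 1.5782 rad.
Bracket: h₀ sin ϕ sin δ + cos ϕ cos δ sin h₀ = 1.5782×0.15299×0.04758 + 0.98823×0.99887×0.99997 = 0.011488 + 0.987084 = 0.998572.
Q̄ = (S_0/π) × [bracket] = (845/π) × 0.998572 = 268.59 W/m².
Daily total = Q̄ × 20.10 h × 3600 s/h = 268.59 × 20.10 × 3600 / 10⁶ = 19.44 MJ/m².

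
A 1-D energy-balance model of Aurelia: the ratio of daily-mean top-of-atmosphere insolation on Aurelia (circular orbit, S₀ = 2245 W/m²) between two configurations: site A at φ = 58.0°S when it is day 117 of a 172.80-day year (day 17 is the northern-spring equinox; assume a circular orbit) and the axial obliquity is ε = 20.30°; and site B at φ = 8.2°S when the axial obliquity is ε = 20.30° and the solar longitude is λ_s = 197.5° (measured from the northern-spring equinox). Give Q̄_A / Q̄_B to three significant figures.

— Configuration A (φ=-58.0°):
Solar longitude: λ_s = 360° × (117 − 17)/172.80 = 208.333°.
sin δ = sin 20.30° × sin 208.333° = -0.16466, so δ = -9.477°.
cos H₀ = −tan(-58.0°) tan(-9.477°) = -0.2672, H₀ = 1.8412 rad.
Bracket: H₀ sin φ sin δ + cos φ cos δ sin H₀ = 1.8412×-0.84805×-0.16466 + 0.52992×0.98635×0.96365 = 0.257105 + 0.503687 = 0.760792.
Q̄ = (S₀/π) × [bracket] = (2245/π) × 0.760792 = 543.67 W/m².
— Configuration B (φ=-8.2°):
Solar declination: sin δ = sin ε · sin λ_s = sin 20.30° × sin 197.5° = -0.10433, so δ = -5.988°.
cos H₀ = −tan(-8.2°) tan(-5.988°) = -0.0151, H₀ = 1.5859 rad.
Bracket: H₀ sin φ sin δ + cos φ cos δ sin H₀ = 1.5859×-0.14263×-0.10433 + 0.98978×0.99454×0.99989 = 0.023599 + 0.984268 = 1.007867.
Q̄ = (S₀/π) × [bracket] = (2245/π) × 1.007867 = 720.23 W/m².
Ratio Q̄_A / Q̄_B = 543.67 / 720.23 = 0.7549.

Q̄_A / Q̄_B ≈ 0.755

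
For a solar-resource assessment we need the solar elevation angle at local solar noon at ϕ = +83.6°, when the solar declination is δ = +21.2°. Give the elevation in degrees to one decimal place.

27.6°

At local noon the hour angle is zero, so the zenith angle equals |ϕ − δ| = |+83.6° − (+21.200°)| = 62.400°.
Elevation = 90° − 62.400° = 27.6°.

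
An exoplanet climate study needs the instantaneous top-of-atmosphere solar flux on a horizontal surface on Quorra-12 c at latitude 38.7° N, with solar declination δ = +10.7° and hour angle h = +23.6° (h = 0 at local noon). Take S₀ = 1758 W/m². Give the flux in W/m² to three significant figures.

cos θ_z = sin φ sin δ + cos φ cos δ cos h = 0.116087 + 0.702723 = 0.818810.
Flux = S₀ · cos θ_z = 1758 × 0.818810 = 1439 W/m².

1.44e+03 W/m²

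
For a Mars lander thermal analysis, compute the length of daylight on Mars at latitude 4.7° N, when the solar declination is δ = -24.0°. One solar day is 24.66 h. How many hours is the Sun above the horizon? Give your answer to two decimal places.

12.04 h

cos h₀ = −tan ϕ · tan δ = −tan(+4.7°) × tan(-24.000°) = 0.0366, so h₀ = 1.5342 rad = 87.90°.
Daylight = 2h₀/(2π) × 24.66 h = (1.5342/π) × 24.66 = 12.04 h.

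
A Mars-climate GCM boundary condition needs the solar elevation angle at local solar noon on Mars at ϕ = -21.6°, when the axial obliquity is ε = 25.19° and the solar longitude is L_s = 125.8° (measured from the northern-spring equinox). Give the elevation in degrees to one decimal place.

48.2°

Solar declination: sin δ = sin ε · sin L_s = sin 25.19° × sin 125.8° = 0.34521, so δ = +20.194°.
At local noon the hour angle is zero, so the zenith angle equals |ϕ − δ| = |-21.6° − (+20.194°)| = 41.794°.
Elevation = 90° − 41.794° = 48.2°.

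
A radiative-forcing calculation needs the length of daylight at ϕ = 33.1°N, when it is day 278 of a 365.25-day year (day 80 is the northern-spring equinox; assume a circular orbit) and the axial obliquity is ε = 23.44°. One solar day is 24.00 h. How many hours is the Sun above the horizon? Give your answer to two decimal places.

11.48 h

Solar longitude: L_s = 360° × (278 − 80)/365.25 = 195.154°.
sin δ = sin 23.44° × sin 195.154° = -0.10399, so δ = -5.969°.
cos h₀ = −tan ϕ · tan δ = −tan(+33.1°) × tan(-5.969°) = 0.0682, so h₀ = 1.5026 rad = 86.09°.
Daylight = 2h₀/(2π) × 24.00 h = (1.5026/π) × 24.00 = 11.48 h.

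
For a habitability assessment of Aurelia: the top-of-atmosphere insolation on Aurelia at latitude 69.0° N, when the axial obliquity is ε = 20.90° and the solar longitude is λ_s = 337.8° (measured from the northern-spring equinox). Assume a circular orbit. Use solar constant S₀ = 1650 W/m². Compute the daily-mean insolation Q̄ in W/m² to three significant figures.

Solar declination: sin δ = sin ε · sin λ_s = sin 20.90° × sin 337.8° = -0.13479, so δ = -7.746°.
cos H₀ = −tan(+69.0°) tan(-7.746°) = 0.3544, H₀ = 1.2086 rad.
Bracket: H₀ sin φ sin δ + cos φ cos δ sin H₀ = 1.2086×0.93358×-0.13479 + 0.35837×0.99087×0.93510 = -0.152087 + 0.332052 = 0.179965.
Q̄ = (S₀/π) × [bracket] = (1650/π) × 0.179965 = 94.52 W/m².

Q̄ ≈ 94.5 W/m²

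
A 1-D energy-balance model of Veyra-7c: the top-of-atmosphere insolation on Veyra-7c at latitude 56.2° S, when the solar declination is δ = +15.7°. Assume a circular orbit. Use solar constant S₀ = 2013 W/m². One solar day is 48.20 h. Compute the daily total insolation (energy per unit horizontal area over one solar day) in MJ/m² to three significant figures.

cos H₀ = −tan(-56.2°) tan(+15.700°) = 0.4199, H₀ = 1.1375 rad.
Bracket: H₀ sin φ sin δ + cos φ cos δ sin H₀ = 1.1375×-0.83098×0.27060 + 0.55630×0.96269×0.90758 = -0.255782 + 0.486049 = 0.230267.
Q̄ = (S₀/π) × [bracket] = (2013/π) × 0.230267 = 147.55 W/m².
Daily total = Q̄ × 48.20 h × 3600 s/h = 147.55 × 48.20 × 3600 / 10⁶ = 25.60 MJ/m².

25.6 MJ/m²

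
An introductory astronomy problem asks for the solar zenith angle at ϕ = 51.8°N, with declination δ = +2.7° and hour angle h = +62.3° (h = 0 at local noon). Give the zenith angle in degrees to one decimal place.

θ_z = 71.1°

cos θ_z = sin ϕ sin δ + cos ϕ cos δ cos h = 0.037019 + 0.287143 = 0.324162.
θ_z = arccos(0.324162) = 71.1°.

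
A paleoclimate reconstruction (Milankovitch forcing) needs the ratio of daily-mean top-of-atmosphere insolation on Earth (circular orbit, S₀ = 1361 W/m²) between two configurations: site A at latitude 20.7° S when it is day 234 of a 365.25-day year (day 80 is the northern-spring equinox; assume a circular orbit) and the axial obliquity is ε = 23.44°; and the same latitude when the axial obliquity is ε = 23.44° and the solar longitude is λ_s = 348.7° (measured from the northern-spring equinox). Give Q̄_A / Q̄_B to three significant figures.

Q̄_A / Q̄_B ≈ 0.837

— Configuration A (φ=-20.7°):
Solar longitude: λ_s = 360° × (234 − 80)/365.25 = 151.786°.
sin δ = sin 23.44° × sin 151.786° = 0.18806, so δ = +10.839°.
cos H₀ = −tan(-20.7°) tan(+10.839°) = 0.0724, H₀ = 1.4984 rad.
Bracket: H₀ sin φ sin δ + cos φ cos δ sin H₀ = 1.4984×-0.35347×0.18806 + 0.93544×0.98216×0.99738 = -0.099604 + 0.916345 = 0.816741.
Q̄ = (S₀/π) × [bracket] = (1361/π) × 0.816741 = 353.83 W/m².
— Configuration B (φ=-20.7°):
Solar declination: sin δ = sin ε · sin λ_s = sin 23.44° × sin 348.7° = -0.07795, so δ = -4.470°.
cos H₀ = −tan(-20.7°) tan(-4.470°) = -0.0295, H₀ = 1.6003 rad.
Bracket: H₀ sin φ sin δ + cos φ cos δ sin H₀ = 1.6003×-0.35347×-0.07795 + 0.93544×0.99696×0.99956 = 0.044093 + 0.932186 = 0.976279.
Q̄ = (S₀/π) × [bracket] = (1361/π) × 0.976279 = 422.94 W/m².
Ratio Q̄_A / Q̄_B = 353.83 / 422.94 = 0.8366.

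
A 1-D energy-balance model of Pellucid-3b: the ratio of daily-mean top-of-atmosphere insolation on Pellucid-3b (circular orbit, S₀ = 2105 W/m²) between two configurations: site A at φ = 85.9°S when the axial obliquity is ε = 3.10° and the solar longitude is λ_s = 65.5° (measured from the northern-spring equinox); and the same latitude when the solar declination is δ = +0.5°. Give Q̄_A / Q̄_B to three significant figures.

Q̄_A / Q̄_B ≈ 0.205

— Configuration A (φ=-85.9°):
Solar declination: sin δ = sin ε · sin λ_s = sin 3.10° × sin 65.5° = 0.04921, so δ = +2.821°.
cos H₀ = −tan(-85.9°) tan(+2.821°) = 0.6873, H₀ = 0.8130 rad.
Bracket: H₀ sin φ sin δ + cos φ cos δ sin H₀ = 0.8130×-0.99744×0.04921 + 0.07150×0.99879×0.72633 = -0.039905 + 0.051870 = 0.011965.
Q̄ = (S₀/π) × [bracket] = (2105/π) × 0.011965 = 8.0171 W/m².
— Configuration B (φ=-85.9°):
cos H₀ = −tan(-85.9°) tan(+0.500°) = 0.1217, H₀ = 1.4487 rad.
Bracket: H₀ sin φ sin δ + cos φ cos δ sin H₀ = 1.4487×-0.99744×0.00873 + 0.07150×0.99996×0.99256 = -0.012615 + 0.070965 = 0.058350.
Q̄ = (S₀/π) × [bracket] = (2105/π) × 0.058350 = 39.097 W/m².
Ratio Q̄_A / Q̄_B = 8.0171 / 39.097 = 0.2051.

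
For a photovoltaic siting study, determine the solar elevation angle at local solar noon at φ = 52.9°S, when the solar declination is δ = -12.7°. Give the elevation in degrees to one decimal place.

At local noon the hour angle is zero, so the zenith angle equals |φ − δ| = |-52.9° − (-12.700°)| = 40.200°.
Elevation = 90° − 40.200° = 49.8°.

49.8°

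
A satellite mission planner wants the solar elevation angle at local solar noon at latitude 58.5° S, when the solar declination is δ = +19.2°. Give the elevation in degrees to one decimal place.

12.3°

At local noon the hour angle is zero, so the zenith angle equals |ϕ − δ| = |-58.5° − (+19.200°)| = 77.700°.
Elevation = 90° − 77.700° = 12.3°.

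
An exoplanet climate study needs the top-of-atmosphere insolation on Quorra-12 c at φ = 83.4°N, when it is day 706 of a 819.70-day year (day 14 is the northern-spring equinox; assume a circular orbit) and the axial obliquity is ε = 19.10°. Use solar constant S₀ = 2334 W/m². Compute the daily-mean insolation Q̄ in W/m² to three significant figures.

Solar longitude: λ_s = 360° × (706 − 14)/819.70 = 303.916°.
sin δ = sin 19.10° × sin 303.916° = -0.27154, so δ = -15.756°.
cos H₀ = −tan(+83.4°) tan(-15.756°) = 2.4385 ≥ 1 ⇒ polar night, H₀ = 0 and Q̄ = 0.

Q̄ ≈ 0.00 W/m²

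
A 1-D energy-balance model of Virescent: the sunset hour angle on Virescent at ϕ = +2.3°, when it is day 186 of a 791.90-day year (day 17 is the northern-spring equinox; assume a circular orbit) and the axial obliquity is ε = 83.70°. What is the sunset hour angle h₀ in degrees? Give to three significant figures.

Solar longitude: L_s = 360° × (186 − 17)/791.90 = 76.828°.
sin δ = sin 83.70° × sin 76.828° = 0.96781, so δ = +75.423°.
cos h₀ = −tan ϕ · tan δ = −tan(+2.3°) × tan(+75.423°) = -0.1544, so h₀ = 1.7259 rad = 98.88°.

h₀ = 98.9°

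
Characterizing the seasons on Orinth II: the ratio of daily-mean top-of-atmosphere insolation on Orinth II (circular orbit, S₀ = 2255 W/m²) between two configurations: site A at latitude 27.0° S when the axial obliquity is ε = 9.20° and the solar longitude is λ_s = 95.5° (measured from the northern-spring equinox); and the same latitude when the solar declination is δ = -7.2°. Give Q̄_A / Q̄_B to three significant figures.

— Configuration A (φ=-27.0°):
Solar declination: sin δ = sin ε · sin λ_s = sin 9.20° × sin 95.5° = 0.15915, so δ = +9.157°.
cos H₀ = −tan(-27.0°) tan(+9.157°) = 0.0821, H₀ = 1.4886 rad.
Bracket: H₀ sin φ sin δ + cos φ cos δ sin H₀ = 1.4886×-0.45399×0.15915 + 0.89101×0.98726×0.99662 = -0.107555 + 0.876685 = 0.769130.
Q̄ = (S₀/π) × [bracket] = (2255/π) × 0.769130 = 552.07 W/m².
— Configuration B (φ=-27.0°):
cos H₀ = −tan(-27.0°) tan(-7.200°) = -0.0644, H₀ = 1.6352 rad.
Bracket: H₀ sin φ sin δ + cos φ cos δ sin H₀ = 1.6352×-0.45399×-0.12533 + 0.89101×0.99211×0.99793 = 0.093041 + 0.882150 = 0.975191.
Q̄ = (S₀/π) × [bracket] = (2255/π) × 0.975191 = 699.98 W/m².
Ratio Q̄_A / Q̄_B = 552.07 / 699.98 = 0.7887.

Q̄_A / Q̄_B ≈ 0.789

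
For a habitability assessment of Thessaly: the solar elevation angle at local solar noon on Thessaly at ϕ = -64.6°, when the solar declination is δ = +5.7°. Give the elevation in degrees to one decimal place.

At local noon the hour angle is zero, so the zenith angle equals |ϕ − δ| = |-64.6° − (+5.700°)| = 70.300°.
Elevation = 90° − 70.300° = 19.7°.

19.7°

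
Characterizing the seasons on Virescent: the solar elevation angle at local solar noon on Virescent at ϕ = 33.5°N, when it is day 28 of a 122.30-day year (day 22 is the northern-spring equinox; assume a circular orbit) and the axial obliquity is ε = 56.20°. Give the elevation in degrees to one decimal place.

Solar longitude: L_s = 360° × (28 − 22)/122.30 = 17.661°.
sin δ = sin 56.20° × sin 17.661° = 0.25211, so δ = +14.603°.
At local noon the hour angle is zero, so the zenith angle equals |ϕ − δ| = |+33.5° − (+14.603°)| = 18.897°.
Elevation = 90° − 18.897° = 71.1°.

71.1°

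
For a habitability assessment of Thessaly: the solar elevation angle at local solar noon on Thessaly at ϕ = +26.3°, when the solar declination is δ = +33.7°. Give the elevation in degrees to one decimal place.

At local noon the hour angle is zero, so the zenith angle equals |ϕ − δ| = |+26.3° − (+33.700°)| = 7.400°.
Elevation = 90° − 7.400° = 82.6°.

82.6°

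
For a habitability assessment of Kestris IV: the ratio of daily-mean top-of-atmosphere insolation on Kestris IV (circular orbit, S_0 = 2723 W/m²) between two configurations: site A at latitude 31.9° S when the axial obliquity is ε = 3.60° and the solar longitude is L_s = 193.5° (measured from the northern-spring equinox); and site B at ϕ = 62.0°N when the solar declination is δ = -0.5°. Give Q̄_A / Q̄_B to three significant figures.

Q̄_A / Q̄_B ≈ 1.88

— Configuration A (ϕ=-31.9°):
Solar declination: sin δ = sin ε · sin L_s = sin 3.60° × sin 193.5° = -0.01466, so δ = -0.840°.
cos h₀ = −tan(-31.9°) tan(-0.840°) = -0.0091, h₀ = 1.5799 rad.
Bracket: h₀ sin ϕ sin δ + cos ϕ cos δ sin h₀ = 1.5799×-0.52844×-0.01466 + 0.84897×0.99989×0.99996 = 0.012239 + 0.848843 = 0.861082.
Q̄ = (S_0/π) × [bracket] = (2723/π) × 0.861082 = 746.35 W/m².
— Configuration B (ϕ=+62.0°):
cos h₀ = −tan(+62.0°) tan(-0.500°) = 0.0164, h₀ = 1.5544 rad.
Bracket: h₀ sin ϕ sin δ + cos ϕ cos δ sin h₀ = 1.5544×0.88295×-0.00873 + 0.46947×0.99996×0.99987 = -0.011982 + 0.469390 = 0.457408.
Q̄ = (S_0/π) × [bracket] = (2723/π) × 0.457408 = 396.46 W/m².
Ratio Q̄_A / Q̄_B = 746.35 / 396.46 = 1.883.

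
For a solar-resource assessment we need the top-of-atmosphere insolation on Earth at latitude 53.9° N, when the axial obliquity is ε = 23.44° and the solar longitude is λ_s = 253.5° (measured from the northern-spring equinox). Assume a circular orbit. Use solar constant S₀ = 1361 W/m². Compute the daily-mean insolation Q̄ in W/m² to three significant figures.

Q̄ ≈ 65.1 W/m²

Solar declination: sin δ = sin ε · sin λ_s = sin 23.44° × sin 253.5° = -0.38141, so δ = -22.421°.
cos H₀ = −tan(+53.9°) tan(-22.421°) = 0.5658, H₀ = 0.9694 rad.
Bracket: H₀ sin φ sin δ + cos φ cos δ sin H₀ = 0.9694×0.80799×-0.38141 + 0.58920×0.92441×0.82453 = -0.298745 + 0.449090 = 0.150345.
Q̄ = (S₀/π) × [bracket] = (1361/π) × 0.150345 = 65.13 W/m².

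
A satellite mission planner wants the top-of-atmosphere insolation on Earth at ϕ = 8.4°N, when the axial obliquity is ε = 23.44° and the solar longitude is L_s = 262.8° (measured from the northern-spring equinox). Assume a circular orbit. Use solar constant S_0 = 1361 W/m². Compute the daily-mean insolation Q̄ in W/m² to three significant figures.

Q̄ ≈ 355 W/m²

Solar declination: sin δ = sin ε · sin L_s = sin 23.44° × sin 262.8° = -0.39465, so δ = -23.244°.
cos h₀ = −tan(+8.4°) tan(-23.244°) = 0.0634, h₀ = 1.5073 rad.
Bracket: h₀ sin ϕ sin δ + cos ϕ cos δ sin h₀ = 1.5073×0.14608×-0.39465 + 0.98927×0.91883×0.99799 = -0.086897 + 0.907144 = 0.820247.
Q̄ = (S_0/π) × [bracket] = (1361/π) × 0.820247 = 355.3 W/m².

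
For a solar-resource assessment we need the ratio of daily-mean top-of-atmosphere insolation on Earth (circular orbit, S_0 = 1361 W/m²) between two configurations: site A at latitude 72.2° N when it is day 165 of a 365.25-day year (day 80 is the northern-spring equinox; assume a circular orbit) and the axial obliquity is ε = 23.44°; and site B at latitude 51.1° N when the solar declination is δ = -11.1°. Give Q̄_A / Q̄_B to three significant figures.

— Configuration A (ϕ=+72.2°):
Solar longitude: L_s = 360° × (165 − 80)/365.25 = 83.778°.
sin δ = sin 23.44° × sin 83.778° = 0.39545, so δ = +23.294°.
cos h₀ = −tan(+72.2°) tan(+23.294°) = -1.3410 ≤ −1 ⇒ polar day, h₀ = π.
Bracket: h₀ sin ϕ sin δ + cos ϕ cos δ sin h₀ = 3.1416×0.95213×0.39545 + 0.30570×0.91849×0.00000 = 1.182875 + 0.000000 = 1.182875.
Q̄ = (S_0/π) × [bracket] = (1361/π) × 1.182875 = 512.44 W/m².
— Configuration B (ϕ=+51.1°):
cos h₀ = −tan(+51.1°) tan(-11.100°) = 0.2431, h₀ = 1.3252 rad.
Bracket: h₀ sin ϕ sin δ + cos ϕ cos δ sin h₀ = 1.3252×0.77824×-0.19252 + 0.62796×0.98129×0.96999 = -0.198550 + 0.597718 = 0.399168.
Q̄ = (S_0/π) × [bracket] = (1361/π) × 0.399168 = 172.93 W/m².
Ratio Q̄_A / Q̄_B = 512.44 / 172.93 = 2.963.

Q̄_A / Q̄_B ≈ 2.96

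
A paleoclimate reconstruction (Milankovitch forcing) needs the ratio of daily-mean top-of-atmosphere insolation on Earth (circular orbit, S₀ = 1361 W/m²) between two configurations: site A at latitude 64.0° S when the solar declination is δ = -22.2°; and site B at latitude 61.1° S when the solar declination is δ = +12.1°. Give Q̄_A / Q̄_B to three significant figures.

Q̄_A / Q̄_B ≈ 4.96

— Configuration A (φ=-64.0°):
cos H₀ = −tan(-64.0°) tan(-22.200°) = -0.8367, H₀ = 2.5621 rad.
Bracket: H₀ sin φ sin δ + cos φ cos δ sin H₀ = 2.5621×-0.89879×-0.37784 + 0.43837×0.92587×0.54764 = 0.870086 + 0.222273 = 1.092359.
Q̄ = (S₀/π) × [bracket] = (1361/π) × 1.092359 = 473.23 W/m².
— Configuration B (φ=-61.1°):
cos H₀ = −tan(-61.1°) tan(+12.100°) = 0.3884, H₀ = 1.1720 rad.
Bracket: H₀ sin φ sin δ + cos φ cos δ sin H₀ = 1.1720×-0.87546×0.20962 + 0.48328×0.97778×0.92151 = -0.215078 + 0.435452 = 0.220374.
Q̄ = (S₀/π) × [bracket] = (1361/π) × 0.220374 = 95.470 W/m².
Ratio Q̄_A / Q̄_B = 473.23 / 95.470 = 4.957.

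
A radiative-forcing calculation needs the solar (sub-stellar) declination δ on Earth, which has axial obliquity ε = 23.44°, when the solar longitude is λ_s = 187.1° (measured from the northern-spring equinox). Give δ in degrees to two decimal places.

sin δ = sin ε · sin λ_s = sin 23.44° × sin 187.1° = -0.049167.
δ = arcsin(-0.049167) = -2.82°.

δ = -2.82°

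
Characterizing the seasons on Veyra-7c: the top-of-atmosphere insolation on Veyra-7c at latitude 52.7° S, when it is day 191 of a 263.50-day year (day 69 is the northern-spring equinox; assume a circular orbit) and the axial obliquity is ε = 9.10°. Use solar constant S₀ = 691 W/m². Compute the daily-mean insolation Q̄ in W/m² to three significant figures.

Q̄ ≈ 123 W/m²

Solar longitude: λ_s = 360° × (191 − 69)/263.50 = 166.679°.
sin δ = sin 9.10° × sin 166.679° = 0.03644, so δ = +2.088°.
cos H₀ = −tan(-52.7°) tan(+2.088°) = 0.0479, H₀ = 1.5229 rad.
Bracket: H₀ sin φ sin δ + cos φ cos δ sin H₀ = 1.5229×-0.79547×0.03644 + 0.60599×0.99934×0.99885 = -0.044144 + 0.604894 = 0.560750.
Q̄ = (S₀/π) × [bracket] = (691/π) × 0.560750 = 123.3 W/m².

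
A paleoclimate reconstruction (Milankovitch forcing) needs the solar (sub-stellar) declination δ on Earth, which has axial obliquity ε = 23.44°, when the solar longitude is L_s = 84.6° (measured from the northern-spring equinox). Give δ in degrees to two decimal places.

δ = +23.33°

sin δ = sin ε · sin L_s = sin 23.44° × sin 84.6° = 0.396023.
δ = arcsin(0.396023) = +23.33°.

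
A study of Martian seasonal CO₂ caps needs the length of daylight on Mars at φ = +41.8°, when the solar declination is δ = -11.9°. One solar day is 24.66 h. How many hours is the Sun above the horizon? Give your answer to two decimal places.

cos H₀ = −tan φ · tan δ = −tan(+41.8°) × tan(-11.900°) = 0.1884, so H₀ = 1.3812 rad = 79.14°.
Daylight = 2H₀/(2π) × 24.66 h = (1.3812/π) × 24.66 = 10.84 h.

10.84 h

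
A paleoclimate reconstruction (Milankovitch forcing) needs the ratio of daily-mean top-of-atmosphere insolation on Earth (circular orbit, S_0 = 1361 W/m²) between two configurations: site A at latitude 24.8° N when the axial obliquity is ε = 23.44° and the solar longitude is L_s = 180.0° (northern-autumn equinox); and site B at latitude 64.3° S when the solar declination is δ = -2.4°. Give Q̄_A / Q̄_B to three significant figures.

— Configuration A (ϕ=+24.8°):
Solar declination: sin δ = sin ε · sin L_s = sin 23.44° × sin 180.0° = 0.00000, so δ = +0.000°.
cos h₀ = −tan(+24.8°) tan(+0.000°) = -0.0000, h₀ = 1.5708 rad.
Bracket: h₀ sin ϕ sin δ + cos ϕ cos δ sin h₀ = 1.5708×0.41945×0.00000 + 0.90778×1.00000×1.00000 = 0.000000 + 0.907780 = 0.907780.
Q̄ = (S_0/π) × [bracket] = (1361/π) × 0.907780 = 393.27 W/m².
— Configuration B (ϕ=-64.3°):
cos h₀ = −tan(-64.3°) tan(-2.400°) = -0.0871, h₀ = 1.6580 rad.
Bracket: h₀ sin ϕ sin δ + cos ϕ cos δ sin h₀ = 1.6580×-0.90108×-0.04188 + 0.43366×0.99912×0.99620 = 0.062568 + 0.431632 = 0.494200.
Q̄ = (S_0/π) × [bracket] = (1361/π) × 0.494200 = 214.10 W/m².
Ratio Q̄_A / Q̄_B = 393.27 / 214.10 = 1.837.

Q̄_A / Q̄_B ≈ 1.84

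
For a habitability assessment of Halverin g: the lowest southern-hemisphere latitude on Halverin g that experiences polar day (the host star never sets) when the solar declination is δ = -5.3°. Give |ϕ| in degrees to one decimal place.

Polar day requires cos h₀ = −tan ϕ tan δ ≤ −1, i.e. tan ϕ tan δ ≥ 1.
The boundary is |tan ϕ| · |tan δ| = 1, so |ϕ| = 90° − |δ| = 90° − 5.3° = 84.7° in the southern hemisphere.

|ϕ| = 84.7°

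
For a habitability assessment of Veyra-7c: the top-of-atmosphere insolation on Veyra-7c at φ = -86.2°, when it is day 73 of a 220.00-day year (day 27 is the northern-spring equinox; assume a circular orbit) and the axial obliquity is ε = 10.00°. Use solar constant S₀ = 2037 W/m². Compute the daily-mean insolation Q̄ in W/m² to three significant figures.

Q̄ ≈ 0.00 W/m²

Solar longitude: λ_s = 360° × (73 − 27)/220.00 = 75.273°.
sin δ = sin 10.00° × sin 75.273° = 0.16794, so δ = +9.668°.
cos H₀ = −tan(-86.2°) tan(+9.668°) = 2.5649 ≥ 1 ⇒ polar night, H₀ = 0 and Q̄ = 0.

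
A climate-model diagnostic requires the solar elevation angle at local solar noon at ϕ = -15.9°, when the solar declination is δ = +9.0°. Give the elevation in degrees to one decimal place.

65.1°

At local noon the hour angle is zero, so the zenith angle equals |ϕ − δ| = |-15.9° − (+9.000°)| = 24.900°.
Elevation = 90° − 24.900° = 65.1°.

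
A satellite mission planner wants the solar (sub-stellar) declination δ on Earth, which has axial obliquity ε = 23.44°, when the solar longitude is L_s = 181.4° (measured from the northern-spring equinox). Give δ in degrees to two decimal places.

sin δ = sin ε · sin L_s = sin 23.44° × sin 181.4° = -0.009719.
δ = arcsin(-0.009719) = -0.56°.

δ = -0.56°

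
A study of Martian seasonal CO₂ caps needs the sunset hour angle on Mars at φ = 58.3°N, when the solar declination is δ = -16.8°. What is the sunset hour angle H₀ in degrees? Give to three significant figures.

H₀ = 60.7°

cos H₀ = −tan φ · tan δ = −tan(+58.3°) × tan(-16.800°) = 0.4888, so H₀ = 1.0600 rad = 60.74°.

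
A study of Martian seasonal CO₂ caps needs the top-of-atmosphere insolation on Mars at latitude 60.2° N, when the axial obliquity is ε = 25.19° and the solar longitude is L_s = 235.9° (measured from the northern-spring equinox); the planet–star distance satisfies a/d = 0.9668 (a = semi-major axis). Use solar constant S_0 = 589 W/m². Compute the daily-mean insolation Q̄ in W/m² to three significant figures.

Solar declination: sin δ = sin ε · sin L_s = sin 25.19° × sin 235.9° = -0.35244, so δ = -20.637°.
cos h₀ = −tan(+60.2°) tan(-20.637°) = 0.6576, h₀ = 0.8532 rad.
Bracket: h₀ sin ϕ sin δ + cos ϕ cos δ sin h₀ = 0.8532×0.86777×-0.35244 + 0.49697×0.93583×0.75338 = -0.260940 + 0.350382 = 0.089442.
Inverse-square distance factor (a/d)² = 0.9668² = 0.934702.
Q̄ = (S_0/π) × 0.934702 × [bracket] = (589/π) × 0.934702 × 0.089442 = 15.67 W/m².

Q̄ ≈ 15.7 W/m²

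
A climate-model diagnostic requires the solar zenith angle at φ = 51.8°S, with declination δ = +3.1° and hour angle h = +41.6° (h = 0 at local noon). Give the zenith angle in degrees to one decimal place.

cos θ_z = sin φ sin δ + cos φ cos δ cos h = -0.042498 + 0.461768 = 0.419270.
θ_z = arccos(0.419270) = 65.2°.

θ_z = 65.2°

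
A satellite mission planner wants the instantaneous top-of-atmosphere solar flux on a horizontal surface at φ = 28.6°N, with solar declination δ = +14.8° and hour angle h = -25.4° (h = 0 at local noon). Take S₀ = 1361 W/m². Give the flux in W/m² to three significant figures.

1.21e+03 W/m²

cos θ_z = sin φ sin δ + cos φ cos δ cos h = 0.122280 + 0.766800 = 0.889080.
Flux = S₀ · cos θ_z = 1361 × 0.889080 = 1210 W/m².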